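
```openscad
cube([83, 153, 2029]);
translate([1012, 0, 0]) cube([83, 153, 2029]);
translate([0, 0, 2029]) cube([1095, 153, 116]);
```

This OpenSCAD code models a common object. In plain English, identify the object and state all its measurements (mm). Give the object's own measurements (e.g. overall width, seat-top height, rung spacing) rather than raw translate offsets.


A door frame. The clear opening is 929 mm wide and 2029 mm high. Two 83 mm wide jambs, 153 mm deep, stand either side of the opening from the floor to the top of the opening. A 116 mm thick head sits across the top of both jambs, spanning the full outside width of the frame.


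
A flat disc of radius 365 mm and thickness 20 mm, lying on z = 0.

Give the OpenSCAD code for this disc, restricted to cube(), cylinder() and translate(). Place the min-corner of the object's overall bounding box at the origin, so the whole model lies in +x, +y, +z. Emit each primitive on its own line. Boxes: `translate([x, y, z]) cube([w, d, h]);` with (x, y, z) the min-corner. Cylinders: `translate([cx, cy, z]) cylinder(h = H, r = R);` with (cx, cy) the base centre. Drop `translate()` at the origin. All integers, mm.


translate([365, 365, 0]) cylinder(h = 20, r = 365);


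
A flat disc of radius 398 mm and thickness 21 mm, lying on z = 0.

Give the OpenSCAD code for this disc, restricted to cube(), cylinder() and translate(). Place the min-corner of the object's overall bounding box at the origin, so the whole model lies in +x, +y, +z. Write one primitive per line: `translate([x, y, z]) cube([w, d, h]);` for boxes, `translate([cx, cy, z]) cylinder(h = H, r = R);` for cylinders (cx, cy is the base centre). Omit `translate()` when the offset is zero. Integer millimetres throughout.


translate([398, 398, 0]) cylinder(h = 21, r = 398);


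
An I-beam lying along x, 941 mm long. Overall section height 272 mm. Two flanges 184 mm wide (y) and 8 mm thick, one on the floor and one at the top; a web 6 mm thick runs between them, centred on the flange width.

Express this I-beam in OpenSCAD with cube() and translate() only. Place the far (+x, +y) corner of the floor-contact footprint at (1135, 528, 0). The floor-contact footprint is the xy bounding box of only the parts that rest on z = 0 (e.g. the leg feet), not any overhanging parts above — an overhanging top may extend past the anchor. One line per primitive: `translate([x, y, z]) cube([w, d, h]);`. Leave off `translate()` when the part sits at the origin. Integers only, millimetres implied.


translate([194, 344, 0]) cube([941, 184, 8]);
translate([194, 433, 8]) cube([941, 6, 256]);
translate([194, 344, 264]) cube([941, 184, 8]);


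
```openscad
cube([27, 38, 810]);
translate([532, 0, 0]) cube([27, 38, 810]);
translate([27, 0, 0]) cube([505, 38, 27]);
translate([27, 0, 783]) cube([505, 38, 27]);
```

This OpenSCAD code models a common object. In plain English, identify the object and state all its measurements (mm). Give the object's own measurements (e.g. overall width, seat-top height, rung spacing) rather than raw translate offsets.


A rectangular picture frame lying in the x–z plane (depth along y). The opening is 505 mm wide (x) by 756 mm tall (z), surrounded by a border 27 mm wide on all four sides. The frame is 38 mm deep and is made of two full-height vertical stiles with two horizontal rails fitted between them.


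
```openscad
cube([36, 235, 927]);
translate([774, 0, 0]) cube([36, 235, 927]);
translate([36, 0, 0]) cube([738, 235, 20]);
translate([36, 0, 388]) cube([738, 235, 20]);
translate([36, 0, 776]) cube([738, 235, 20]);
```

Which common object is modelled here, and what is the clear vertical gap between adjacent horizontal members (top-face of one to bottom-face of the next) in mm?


A bookshelf. The clear shelf gap is 368 mm.

Two tall side panels with 3 horizontal boards between them — a bookshelf. The first two shelf undersides are at z = 0 and z = 388; with shelf thickness 20, the clear gap is 388 − 0 − 20 = 368 mm.


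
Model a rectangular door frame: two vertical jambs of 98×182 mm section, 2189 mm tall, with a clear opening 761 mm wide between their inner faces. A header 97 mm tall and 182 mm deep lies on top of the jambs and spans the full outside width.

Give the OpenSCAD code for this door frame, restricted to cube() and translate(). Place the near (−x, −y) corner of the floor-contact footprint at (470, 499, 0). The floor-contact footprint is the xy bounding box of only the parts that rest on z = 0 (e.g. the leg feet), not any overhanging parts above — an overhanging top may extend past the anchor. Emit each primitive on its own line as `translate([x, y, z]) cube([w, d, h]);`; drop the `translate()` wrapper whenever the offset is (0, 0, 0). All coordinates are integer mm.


translate([470, 499, 0]) cube([98, 182, 2189]);
translate([1329, 499, 0]) cube([98, 182, 2189]);
translate([470, 499, 2189]) cube([957, 182, 97]);


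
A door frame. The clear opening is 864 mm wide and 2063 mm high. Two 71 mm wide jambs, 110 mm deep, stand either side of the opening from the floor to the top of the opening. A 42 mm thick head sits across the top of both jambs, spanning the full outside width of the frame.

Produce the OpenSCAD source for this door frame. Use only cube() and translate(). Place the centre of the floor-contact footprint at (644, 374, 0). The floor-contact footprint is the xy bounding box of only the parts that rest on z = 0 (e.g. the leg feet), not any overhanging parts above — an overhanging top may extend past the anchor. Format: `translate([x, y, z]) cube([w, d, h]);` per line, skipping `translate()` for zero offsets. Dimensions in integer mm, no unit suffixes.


translate([141, 319, 0]) cube([71, 110, 2063]);
translate([1076, 319, 0]) cube([71, 110, 2063]);
translate([141, 319, 2063]) cube([1006, 110, 42]);


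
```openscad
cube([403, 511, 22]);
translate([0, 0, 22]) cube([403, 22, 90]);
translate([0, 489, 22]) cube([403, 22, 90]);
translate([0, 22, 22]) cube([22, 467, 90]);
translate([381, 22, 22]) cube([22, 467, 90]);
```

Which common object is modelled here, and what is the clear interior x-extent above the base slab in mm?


An open box. The internal width is 359 mm.

A 403×511 base slab with four walls standing on it — an open box. The base is 403 mm wide and the walls are 22 mm thick, so the internal width is 403 − 2 × 22 = 359 mm.


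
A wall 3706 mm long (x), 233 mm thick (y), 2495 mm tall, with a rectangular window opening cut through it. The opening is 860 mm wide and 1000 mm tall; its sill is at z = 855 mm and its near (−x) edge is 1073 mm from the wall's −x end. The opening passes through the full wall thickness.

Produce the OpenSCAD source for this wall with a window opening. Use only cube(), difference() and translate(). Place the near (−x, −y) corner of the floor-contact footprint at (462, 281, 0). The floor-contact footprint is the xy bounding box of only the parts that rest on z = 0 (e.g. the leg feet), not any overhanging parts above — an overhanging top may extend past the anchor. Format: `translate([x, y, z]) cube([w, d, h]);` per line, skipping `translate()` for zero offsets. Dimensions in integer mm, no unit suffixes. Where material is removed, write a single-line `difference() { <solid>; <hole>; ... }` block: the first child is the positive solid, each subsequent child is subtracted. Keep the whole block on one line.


difference() { translate([462, 281, 0]) cube([3706, 233, 2495]); translate([1535, 281, 855]) cube([860, 233, 1000]); }


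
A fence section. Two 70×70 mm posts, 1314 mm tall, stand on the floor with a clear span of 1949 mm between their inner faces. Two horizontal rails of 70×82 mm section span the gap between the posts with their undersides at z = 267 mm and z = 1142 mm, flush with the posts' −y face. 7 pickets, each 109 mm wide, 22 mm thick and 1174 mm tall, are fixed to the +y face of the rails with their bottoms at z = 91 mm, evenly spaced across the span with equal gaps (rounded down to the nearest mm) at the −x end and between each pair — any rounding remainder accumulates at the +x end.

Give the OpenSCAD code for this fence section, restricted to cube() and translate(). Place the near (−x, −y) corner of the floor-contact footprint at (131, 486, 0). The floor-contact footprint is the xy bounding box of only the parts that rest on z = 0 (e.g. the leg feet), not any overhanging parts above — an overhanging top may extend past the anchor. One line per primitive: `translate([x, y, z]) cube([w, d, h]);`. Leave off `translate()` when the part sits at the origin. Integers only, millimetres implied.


translate([131, 486, 0]) cube([70, 70, 1314]);
translate([2150, 486, 0]) cube([70, 70, 1314]);
translate([201, 486, 267]) cube([1949, 70, 82]);
translate([201, 486, 1142]) cube([1949, 70, 82]);
translate([349, 556, 91]) cube([109, 22, 1174]);
translate([606, 556, 91]) cube([109, 22, 1174]);
translate([863, 556, 91]) cube([109, 22, 1174]);
translate([1120, 556, 91]) cube([109, 22, 1174]);
translate([1377, 556, 91]) cube([109, 22, 1174]);
translate([1634, 556, 91]) cube([109, 22, 1174]);
translate([1891, 556, 91]) cube([109, 22, 1174]);


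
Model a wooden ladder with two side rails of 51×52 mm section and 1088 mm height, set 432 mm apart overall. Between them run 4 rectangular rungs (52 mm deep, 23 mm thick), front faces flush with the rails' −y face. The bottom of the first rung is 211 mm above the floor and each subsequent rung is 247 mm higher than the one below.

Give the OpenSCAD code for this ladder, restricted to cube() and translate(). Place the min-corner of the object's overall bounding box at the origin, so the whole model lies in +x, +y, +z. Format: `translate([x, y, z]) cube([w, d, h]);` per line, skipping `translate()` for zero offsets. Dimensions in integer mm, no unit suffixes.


cube([51, 52, 1088]);
translate([381, 0, 0]) cube([51, 52, 1088]);
translate([51, 0, 211]) cube([330, 52, 23]);
translate([51, 0, 458]) cube([330, 52, 23]);
translate([51, 0, 705]) cube([330, 52, 23]);
translate([51, 0, 952]) cube([330, 52, 23]);


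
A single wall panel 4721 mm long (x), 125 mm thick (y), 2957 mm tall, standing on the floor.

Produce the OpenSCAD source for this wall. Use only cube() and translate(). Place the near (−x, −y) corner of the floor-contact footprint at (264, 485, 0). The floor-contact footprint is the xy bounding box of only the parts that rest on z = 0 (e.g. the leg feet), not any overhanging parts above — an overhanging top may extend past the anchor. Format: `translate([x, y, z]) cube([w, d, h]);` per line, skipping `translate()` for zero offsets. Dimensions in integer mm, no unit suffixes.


translate([264, 485, 0]) cube([4721, 125, 2957]);


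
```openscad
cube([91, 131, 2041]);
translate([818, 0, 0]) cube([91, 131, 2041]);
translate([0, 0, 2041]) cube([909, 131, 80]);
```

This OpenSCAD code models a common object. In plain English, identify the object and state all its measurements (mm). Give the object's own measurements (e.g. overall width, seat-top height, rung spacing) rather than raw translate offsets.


A door frame. The clear opening is 727 mm wide and 2041 mm high. Two 91 mm wide jambs, 131 mm deep, stand either side of the opening from the floor to the top of the opening. A 80 mm thick head sits across the top of both jambs, spanning the full outside width of the frame.


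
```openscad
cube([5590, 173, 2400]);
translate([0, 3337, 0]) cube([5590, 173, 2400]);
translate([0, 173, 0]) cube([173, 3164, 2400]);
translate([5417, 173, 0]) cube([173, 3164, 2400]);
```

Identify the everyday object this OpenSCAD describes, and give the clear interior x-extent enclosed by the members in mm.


A house (or room) frame. The interior width is 5244 mm.

Four 2400 mm walls enclosing a rectangle with no floor or roof — a room or house frame. Outside width is 5590 mm and wall thickness is 173 mm, so the interior width is 5590 − 2 × 173 = 5244 mm.


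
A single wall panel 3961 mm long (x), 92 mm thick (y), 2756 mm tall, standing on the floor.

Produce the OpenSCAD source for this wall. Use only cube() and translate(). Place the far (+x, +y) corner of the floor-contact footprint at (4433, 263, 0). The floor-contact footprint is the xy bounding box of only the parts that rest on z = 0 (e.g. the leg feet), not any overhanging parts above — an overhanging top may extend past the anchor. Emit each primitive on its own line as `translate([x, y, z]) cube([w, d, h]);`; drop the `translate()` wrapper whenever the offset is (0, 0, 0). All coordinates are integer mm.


translate([472, 171, 0]) cube([3961, 92, 2756]);


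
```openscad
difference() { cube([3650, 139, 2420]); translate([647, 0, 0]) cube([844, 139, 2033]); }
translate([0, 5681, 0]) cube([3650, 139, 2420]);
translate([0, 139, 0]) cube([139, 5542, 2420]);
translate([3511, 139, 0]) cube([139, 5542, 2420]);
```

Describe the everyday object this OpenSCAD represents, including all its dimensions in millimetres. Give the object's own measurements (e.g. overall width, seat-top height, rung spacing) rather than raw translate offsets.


A single room: four walls, each 2420 mm tall and 139 mm thick, enclosing an outside footprint 3650×5820 mm (x × y), no floor or roof. The front and back walls (−y and +y sides) run the full x-width; the side walls fit between their inner faces. A door opening 844 mm wide and 2033 mm tall is cut through the front wall from the floor up, its −x edge 647 mm from the wall's −x end.


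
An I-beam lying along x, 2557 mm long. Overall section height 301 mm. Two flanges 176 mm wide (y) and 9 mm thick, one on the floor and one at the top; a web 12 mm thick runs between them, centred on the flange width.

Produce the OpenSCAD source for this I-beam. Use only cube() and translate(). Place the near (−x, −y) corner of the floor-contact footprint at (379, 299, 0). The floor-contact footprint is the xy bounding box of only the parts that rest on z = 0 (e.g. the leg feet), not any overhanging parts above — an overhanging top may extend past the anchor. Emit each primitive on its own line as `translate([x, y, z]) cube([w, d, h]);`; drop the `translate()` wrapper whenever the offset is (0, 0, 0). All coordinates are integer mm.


translate([379, 299, 0]) cube([2557, 176, 9]);
translate([379, 381, 9]) cube([2557, 12, 283]);
translate([379, 299, 292]) cube([2557, 176, 9]);


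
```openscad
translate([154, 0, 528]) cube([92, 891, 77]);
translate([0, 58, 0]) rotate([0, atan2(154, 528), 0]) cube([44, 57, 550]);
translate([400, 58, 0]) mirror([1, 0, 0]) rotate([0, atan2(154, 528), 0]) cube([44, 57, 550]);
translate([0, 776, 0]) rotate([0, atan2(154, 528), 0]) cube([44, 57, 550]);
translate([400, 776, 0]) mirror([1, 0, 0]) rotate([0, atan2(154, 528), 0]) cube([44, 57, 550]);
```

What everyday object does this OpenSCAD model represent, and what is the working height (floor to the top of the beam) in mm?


A sawhorse. The overall height is 605 mm.

A beam across two mirrored pairs of raked legs — a sawhorse. The beam's underside is at z = 528 (matching the legs' vertical rise in atan2(154, 528)) and the beam is 77 mm tall, so its top is at 528 + 77 = 605 mm. The raked legs top out at the beam's underside, so that is the highest point.


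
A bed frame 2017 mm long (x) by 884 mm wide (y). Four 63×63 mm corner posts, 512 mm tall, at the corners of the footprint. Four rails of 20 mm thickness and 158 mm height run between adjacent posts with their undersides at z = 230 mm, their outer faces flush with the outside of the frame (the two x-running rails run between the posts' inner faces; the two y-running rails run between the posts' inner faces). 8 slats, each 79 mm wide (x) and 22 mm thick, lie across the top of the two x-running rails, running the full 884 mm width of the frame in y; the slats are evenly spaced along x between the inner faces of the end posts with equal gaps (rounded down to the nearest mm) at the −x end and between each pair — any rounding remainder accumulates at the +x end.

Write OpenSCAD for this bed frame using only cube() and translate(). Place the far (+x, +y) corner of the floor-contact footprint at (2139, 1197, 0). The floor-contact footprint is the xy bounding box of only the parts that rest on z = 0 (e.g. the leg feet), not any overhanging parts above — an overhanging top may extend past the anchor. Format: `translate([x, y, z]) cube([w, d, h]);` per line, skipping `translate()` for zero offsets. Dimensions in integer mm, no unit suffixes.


translate([122, 313, 0]) cube([63, 63, 512]);
translate([122, 1134, 0]) cube([63, 63, 512]);
translate([2076, 313, 0]) cube([63, 63, 512]);
translate([2076, 1134, 0]) cube([63, 63, 512]);
translate([185, 313, 230]) cube([1891, 20, 158]);
translate([185, 1177, 230]) cube([1891, 20, 158]);
translate([122, 376, 230]) cube([20, 758, 158]);
translate([2119, 376, 230]) cube([20, 758, 158]);
translate([324, 313, 388]) cube([79, 884, 22]);
translate([542, 313, 388]) cube([79, 884, 22]);
translate([760, 313, 388]) cube([79, 884, 22]);
translate([978, 313, 388]) cube([79, 884, 22]);
translate([1196, 313, 388]) cube([79, 884, 22]);
translate([1414, 313, 388]) cube([79, 884, 22]);
translate([1632, 313, 388]) cube([79, 884, 22]);
translate([1850, 313, 388]) cube([79, 884, 22]);


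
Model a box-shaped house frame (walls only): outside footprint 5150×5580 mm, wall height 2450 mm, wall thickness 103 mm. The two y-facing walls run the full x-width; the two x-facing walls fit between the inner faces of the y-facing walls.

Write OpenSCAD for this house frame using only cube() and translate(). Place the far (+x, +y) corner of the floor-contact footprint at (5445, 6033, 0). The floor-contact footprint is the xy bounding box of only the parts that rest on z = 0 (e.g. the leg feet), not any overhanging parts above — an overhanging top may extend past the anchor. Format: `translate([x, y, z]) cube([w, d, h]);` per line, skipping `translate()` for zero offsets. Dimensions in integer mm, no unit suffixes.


translate([295, 453, 0]) cube([5150, 103, 2450]);
translate([295, 5930, 0]) cube([5150, 103, 2450]);
translate([295, 556, 0]) cube([103, 5374, 2450]);
translate([5342, 556, 0]) cube([103, 5374, 2450]);


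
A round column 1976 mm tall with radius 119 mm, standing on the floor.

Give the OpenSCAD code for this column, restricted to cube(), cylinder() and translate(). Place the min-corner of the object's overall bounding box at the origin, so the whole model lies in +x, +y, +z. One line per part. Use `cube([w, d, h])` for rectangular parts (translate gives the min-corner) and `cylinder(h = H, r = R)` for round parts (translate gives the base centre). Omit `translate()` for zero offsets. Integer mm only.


translate([119, 119, 0]) cylinder(h = 1976, r = 119);


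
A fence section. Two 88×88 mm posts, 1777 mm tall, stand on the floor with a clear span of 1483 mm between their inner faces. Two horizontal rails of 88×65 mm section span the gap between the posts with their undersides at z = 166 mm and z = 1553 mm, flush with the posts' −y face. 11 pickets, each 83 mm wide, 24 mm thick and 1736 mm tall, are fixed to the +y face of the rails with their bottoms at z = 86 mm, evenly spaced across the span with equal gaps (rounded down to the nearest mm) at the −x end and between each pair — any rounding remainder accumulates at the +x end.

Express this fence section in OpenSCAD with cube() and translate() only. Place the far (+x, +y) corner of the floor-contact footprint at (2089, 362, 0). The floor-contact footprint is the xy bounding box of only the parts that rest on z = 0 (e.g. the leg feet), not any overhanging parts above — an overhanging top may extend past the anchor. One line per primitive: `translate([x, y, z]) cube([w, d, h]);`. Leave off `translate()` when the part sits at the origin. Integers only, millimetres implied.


translate([430, 274, 0]) cube([88, 88, 1777]);
translate([2001, 274, 0]) cube([88, 88, 1777]);
translate([518, 274, 166]) cube([1483, 88, 65]);
translate([518, 274, 1553]) cube([1483, 88, 65]);
translate([565, 362, 86]) cube([83, 24, 1736]);
translate([695, 362, 86]) cube([83, 24, 1736]);
translate([825, 362, 86]) cube([83, 24, 1736]);
translate([955, 362, 86]) cube([83, 24, 1736]);
translate([1085, 362, 86]) cube([83, 24, 1736]);
translate([1215, 362, 86]) cube([83, 24, 1736]);
translate([1345, 362, 86]) cube([83, 24, 1736]);
translate([1475, 362, 86]) cube([83, 24, 1736]);
translate([1605, 362, 86]) cube([83, 24, 1736]);
translate([1735, 362, 86]) cube([83, 24, 1736]);
translate([1865, 362, 86]) cube([83, 24, 1736]);


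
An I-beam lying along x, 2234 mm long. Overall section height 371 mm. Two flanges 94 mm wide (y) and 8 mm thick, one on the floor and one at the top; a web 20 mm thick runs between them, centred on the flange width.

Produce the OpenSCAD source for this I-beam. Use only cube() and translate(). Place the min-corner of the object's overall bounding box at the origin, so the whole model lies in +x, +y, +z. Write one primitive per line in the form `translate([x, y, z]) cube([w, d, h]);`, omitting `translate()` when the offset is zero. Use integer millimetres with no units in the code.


cube([2234, 94, 8]);
translate([0, 37, 8]) cube([2234, 20, 355]);
translate([0, 0, 363]) cube([2234, 94, 8]);


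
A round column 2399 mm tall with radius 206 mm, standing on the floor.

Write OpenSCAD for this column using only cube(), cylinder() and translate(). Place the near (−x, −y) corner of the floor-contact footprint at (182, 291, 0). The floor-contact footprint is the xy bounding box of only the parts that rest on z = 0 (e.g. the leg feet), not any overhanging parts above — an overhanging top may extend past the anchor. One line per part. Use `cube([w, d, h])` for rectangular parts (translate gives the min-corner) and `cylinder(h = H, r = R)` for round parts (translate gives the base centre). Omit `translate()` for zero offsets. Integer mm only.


translate([388, 497, 0]) cylinder(h = 2399, r = 206);


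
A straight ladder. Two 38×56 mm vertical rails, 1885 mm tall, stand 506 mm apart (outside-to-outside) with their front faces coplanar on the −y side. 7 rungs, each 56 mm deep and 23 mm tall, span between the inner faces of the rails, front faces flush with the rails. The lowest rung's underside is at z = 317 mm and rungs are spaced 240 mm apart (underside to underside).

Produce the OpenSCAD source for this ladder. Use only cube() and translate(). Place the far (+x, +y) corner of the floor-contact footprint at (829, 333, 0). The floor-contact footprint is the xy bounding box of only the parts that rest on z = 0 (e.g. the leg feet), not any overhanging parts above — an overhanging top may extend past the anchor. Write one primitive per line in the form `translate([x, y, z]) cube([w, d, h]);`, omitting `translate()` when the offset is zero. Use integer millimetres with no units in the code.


// rung span = 506 - 2*38 = 430
// rung[k] z = 317 + k*240
translate([323, 277, 0]) cube([38, 56, 1885]);
translate([791, 277, 0]) cube([38, 56, 1885]);
translate([361, 277, 317]) cube([430, 56, 23]);
translate([361, 277, 557]) cube([430, 56, 23]);
translate([361, 277, 797]) cube([430, 56, 23]);
translate([361, 277, 1037]) cube([430, 56, 23]);
translate([361, 277, 1277]) cube([430, 56, 23]);
translate([361, 277, 1517]) cube([430, 56, 23]);
translate([361, 277, 1757]) cube([430, 56, 23]);


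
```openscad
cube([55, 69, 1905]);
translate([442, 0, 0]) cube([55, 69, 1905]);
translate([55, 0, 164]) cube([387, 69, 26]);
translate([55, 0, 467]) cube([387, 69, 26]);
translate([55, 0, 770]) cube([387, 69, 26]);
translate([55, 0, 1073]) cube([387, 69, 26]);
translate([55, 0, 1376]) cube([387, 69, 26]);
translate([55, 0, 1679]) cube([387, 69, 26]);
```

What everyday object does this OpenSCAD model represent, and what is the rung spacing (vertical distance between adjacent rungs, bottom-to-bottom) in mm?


A ladder. The rung spacing is 303 mm.

Two tall 55×69 posts with 6 short bars between them — a ladder. Adjacent rungs sit at z = 164 and z = 467, so the spacing is 467 − 164 = 303 mm.


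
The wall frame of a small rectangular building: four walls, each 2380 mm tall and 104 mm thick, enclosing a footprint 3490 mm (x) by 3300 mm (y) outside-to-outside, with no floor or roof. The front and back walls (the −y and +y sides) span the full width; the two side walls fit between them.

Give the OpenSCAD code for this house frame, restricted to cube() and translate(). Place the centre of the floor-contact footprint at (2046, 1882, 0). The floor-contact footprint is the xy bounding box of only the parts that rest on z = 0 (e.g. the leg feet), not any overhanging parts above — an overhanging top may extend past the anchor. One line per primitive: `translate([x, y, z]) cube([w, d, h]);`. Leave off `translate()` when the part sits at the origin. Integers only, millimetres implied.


translate([301, 232, 0]) cube([3490, 104, 2380]);
translate([301, 3428, 0]) cube([3490, 104, 2380]);
translate([301, 336, 0]) cube([104, 3092, 2380]);
translate([3687, 336, 0]) cube([104, 3092, 2380]);


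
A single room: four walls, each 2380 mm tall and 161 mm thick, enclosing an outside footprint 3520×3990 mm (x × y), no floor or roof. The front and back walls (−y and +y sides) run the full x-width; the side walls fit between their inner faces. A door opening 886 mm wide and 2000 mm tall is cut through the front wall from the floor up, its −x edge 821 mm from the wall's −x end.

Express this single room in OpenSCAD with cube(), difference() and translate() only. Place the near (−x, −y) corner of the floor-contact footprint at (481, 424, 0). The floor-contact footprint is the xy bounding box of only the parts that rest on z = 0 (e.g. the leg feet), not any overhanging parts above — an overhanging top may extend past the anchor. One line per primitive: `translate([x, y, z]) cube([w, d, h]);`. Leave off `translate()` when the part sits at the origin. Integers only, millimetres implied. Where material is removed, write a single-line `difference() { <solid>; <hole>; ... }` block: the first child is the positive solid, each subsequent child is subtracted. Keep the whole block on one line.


difference() { translate([481, 424, 0]) cube([3520, 161, 2380]); translate([1302, 424, 0]) cube([886, 161, 2000]); }
translate([481, 4253, 0]) cube([3520, 161, 2380]);
translate([481, 585, 0]) cube([161, 3668, 2380]);
translate([3840, 585, 0]) cube([161, 3668, 2380]);


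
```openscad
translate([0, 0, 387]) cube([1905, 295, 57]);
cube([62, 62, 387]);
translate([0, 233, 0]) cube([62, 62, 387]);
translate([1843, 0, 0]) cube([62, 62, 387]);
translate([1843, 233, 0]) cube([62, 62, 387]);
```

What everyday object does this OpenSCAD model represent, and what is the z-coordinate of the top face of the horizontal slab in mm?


A bench. The seat-top height is 444 mm.

A long slab on four corner posts — a bench. The slab sits at z = 387 with thickness 57, so the top is 387 + 57 = 444 mm.


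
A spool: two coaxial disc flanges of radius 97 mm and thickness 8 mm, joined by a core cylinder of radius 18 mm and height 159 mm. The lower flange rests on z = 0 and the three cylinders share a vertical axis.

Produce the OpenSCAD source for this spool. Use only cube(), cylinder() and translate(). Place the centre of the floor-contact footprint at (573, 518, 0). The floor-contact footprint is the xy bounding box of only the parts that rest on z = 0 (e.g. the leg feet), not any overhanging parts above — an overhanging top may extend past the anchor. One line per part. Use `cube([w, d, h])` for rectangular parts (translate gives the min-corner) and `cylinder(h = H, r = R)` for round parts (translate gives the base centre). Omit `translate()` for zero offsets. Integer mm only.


translate([573, 518, 0]) cylinder(h = 8, r = 97);
translate([573, 518, 8]) cylinder(h = 159, r = 18);
translate([573, 518, 167]) cylinder(h = 8, r = 97);


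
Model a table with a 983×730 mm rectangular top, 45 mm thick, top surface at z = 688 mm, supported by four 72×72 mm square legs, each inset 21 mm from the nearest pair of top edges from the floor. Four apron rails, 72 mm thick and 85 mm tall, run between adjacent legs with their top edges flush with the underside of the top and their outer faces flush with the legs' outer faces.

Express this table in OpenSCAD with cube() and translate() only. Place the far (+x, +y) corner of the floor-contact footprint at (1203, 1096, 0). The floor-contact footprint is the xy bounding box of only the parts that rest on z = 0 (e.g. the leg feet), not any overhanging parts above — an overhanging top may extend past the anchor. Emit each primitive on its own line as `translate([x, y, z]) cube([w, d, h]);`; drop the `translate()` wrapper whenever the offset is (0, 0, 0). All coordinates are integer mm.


// leg_h = 688 - 45 = 643
// apron z = 643 - 85 = 558
translate([241, 387, 643]) cube([983, 730, 45]);
translate([262, 408, 0]) cube([72, 72, 643]);
translate([1131, 408, 0]) cube([72, 72, 643]);
translate([262, 1024, 0]) cube([72, 72, 643]);
translate([1131, 1024, 0]) cube([72, 72, 643]);
translate([334, 408, 558]) cube([797, 72, 85]);
translate([334, 1024, 558]) cube([797, 72, 85]);
translate([262, 480, 558]) cube([72, 544, 85]);
translate([1131, 480, 558]) cube([72, 544, 85]);


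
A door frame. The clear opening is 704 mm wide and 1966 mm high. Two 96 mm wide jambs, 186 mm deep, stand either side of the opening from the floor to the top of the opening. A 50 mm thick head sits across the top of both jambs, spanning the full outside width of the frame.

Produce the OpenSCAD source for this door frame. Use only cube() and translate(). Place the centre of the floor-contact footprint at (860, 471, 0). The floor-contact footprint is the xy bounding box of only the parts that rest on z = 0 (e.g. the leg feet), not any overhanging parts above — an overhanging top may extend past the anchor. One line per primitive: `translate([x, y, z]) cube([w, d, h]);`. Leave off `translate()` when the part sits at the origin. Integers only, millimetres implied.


translate([412, 378, 0]) cube([96, 186, 1966]);
translate([1212, 378, 0]) cube([96, 186, 1966]);
translate([412, 378, 1966]) cube([896, 186, 50]);


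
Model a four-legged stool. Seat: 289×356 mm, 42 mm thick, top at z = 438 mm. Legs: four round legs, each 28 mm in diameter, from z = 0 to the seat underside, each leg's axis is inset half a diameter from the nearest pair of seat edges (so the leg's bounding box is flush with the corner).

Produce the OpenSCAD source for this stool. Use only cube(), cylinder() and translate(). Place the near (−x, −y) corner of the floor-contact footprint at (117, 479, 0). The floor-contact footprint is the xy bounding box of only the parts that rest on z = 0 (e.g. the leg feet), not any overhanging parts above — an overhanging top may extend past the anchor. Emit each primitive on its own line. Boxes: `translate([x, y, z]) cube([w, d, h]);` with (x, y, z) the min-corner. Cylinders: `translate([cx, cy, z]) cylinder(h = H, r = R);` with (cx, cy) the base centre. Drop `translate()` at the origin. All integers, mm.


translate([117, 479, 396]) cube([289, 356, 42]);
translate([131, 493, 0]) cylinder(h = 396, r = 14);
translate([392, 493, 0]) cylinder(h = 396, r = 14);
translate([131, 821, 0]) cylinder(h = 396, r = 14);
translate([392, 821, 0]) cylinder(h = 396, r = 14);


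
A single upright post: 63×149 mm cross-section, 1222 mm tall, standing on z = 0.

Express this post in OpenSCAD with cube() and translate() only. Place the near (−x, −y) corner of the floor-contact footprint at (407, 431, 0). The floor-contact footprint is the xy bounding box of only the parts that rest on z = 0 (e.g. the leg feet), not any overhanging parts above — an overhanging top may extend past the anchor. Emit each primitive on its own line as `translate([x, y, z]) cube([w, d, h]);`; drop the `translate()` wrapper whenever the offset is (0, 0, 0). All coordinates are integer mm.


translate([407, 431, 0]) cube([63, 149, 1222]);


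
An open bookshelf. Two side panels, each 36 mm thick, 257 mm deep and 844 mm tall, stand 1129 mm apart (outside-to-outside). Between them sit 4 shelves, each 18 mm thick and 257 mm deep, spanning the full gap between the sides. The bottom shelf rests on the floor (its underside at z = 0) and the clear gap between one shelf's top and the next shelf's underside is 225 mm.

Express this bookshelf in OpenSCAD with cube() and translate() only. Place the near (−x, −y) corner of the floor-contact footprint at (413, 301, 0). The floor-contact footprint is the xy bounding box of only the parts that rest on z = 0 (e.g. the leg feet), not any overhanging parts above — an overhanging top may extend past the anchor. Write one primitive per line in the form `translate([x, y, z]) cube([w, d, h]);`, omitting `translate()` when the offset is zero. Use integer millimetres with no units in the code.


translate([413, 301, 0]) cube([36, 257, 844]);
translate([1506, 301, 0]) cube([36, 257, 844]);
translate([449, 301, 0]) cube([1057, 257, 18]);
translate([449, 301, 243]) cube([1057, 257, 18]);
translate([449, 301, 486]) cube([1057, 257, 18]);
translate([449, 301, 729]) cube([1057, 257, 18]);


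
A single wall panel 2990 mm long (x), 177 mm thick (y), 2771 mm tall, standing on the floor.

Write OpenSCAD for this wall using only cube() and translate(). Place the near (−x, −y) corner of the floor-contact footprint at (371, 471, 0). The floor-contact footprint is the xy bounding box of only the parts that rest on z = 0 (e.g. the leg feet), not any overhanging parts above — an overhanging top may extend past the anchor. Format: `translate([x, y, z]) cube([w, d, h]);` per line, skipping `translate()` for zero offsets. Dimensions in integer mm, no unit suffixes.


translate([371, 471, 0]) cube([2990, 177, 2771]);


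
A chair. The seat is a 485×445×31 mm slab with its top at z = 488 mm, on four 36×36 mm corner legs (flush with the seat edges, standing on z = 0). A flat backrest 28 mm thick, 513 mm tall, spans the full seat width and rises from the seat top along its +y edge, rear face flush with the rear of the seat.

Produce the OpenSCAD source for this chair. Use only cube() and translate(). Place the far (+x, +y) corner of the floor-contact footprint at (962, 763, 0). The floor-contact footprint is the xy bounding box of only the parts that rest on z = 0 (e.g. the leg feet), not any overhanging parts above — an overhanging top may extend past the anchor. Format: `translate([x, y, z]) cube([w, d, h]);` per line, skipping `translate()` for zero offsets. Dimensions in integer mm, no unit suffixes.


translate([477, 318, 457]) cube([485, 445, 31]);
translate([477, 318, 0]) cube([36, 36, 457]);
translate([926, 318, 0]) cube([36, 36, 457]);
translate([477, 727, 0]) cube([36, 36, 457]);
translate([926, 727, 0]) cube([36, 36, 457]);
translate([477, 735, 488]) cube([485, 28, 513]);


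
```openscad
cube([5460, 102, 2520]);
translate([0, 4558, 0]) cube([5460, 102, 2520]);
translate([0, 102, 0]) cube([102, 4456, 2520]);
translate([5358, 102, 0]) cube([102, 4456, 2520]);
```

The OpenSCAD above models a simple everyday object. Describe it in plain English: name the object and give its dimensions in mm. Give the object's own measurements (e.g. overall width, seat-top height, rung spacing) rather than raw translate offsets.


The wall frame of a small rectangular building: four walls, each 2520 mm tall and 102 mm thick, enclosing a footprint 5460 mm (x) by 4660 mm (y) outside-to-outside, with no floor or roof. The front and back walls (the −y and +y sides) span the full width; the two side walls fit between them.


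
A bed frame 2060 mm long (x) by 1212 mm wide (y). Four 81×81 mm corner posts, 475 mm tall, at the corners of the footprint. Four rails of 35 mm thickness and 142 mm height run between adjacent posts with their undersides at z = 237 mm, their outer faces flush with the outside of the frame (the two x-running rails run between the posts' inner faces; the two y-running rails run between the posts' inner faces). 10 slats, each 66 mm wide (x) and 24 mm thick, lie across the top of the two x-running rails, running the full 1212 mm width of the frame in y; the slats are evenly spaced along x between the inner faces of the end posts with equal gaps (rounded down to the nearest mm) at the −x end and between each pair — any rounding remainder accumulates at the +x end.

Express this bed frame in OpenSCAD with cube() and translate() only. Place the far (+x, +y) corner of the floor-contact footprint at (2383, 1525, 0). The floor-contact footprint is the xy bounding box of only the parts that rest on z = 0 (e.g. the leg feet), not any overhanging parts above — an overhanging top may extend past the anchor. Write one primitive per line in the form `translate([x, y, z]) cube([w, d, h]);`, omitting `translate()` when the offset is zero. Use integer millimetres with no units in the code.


translate([323, 313, 0]) cube([81, 81, 475]);
translate([323, 1444, 0]) cube([81, 81, 475]);
translate([2302, 313, 0]) cube([81, 81, 475]);
translate([2302, 1444, 0]) cube([81, 81, 475]);
translate([404, 313, 237]) cube([1898, 35, 142]);
translate([404, 1490, 237]) cube([1898, 35, 142]);
translate([323, 394, 237]) cube([35, 1050, 142]);
translate([2348, 394, 237]) cube([35, 1050, 142]);
translate([516, 313, 379]) cube([66, 1212, 24]);
translate([694, 313, 379]) cube([66, 1212, 24]);
translate([872, 313, 379]) cube([66, 1212, 24]);
translate([1050, 313, 379]) cube([66, 1212, 24]);
translate([1228, 313, 379]) cube([66, 1212, 24]);
translate([1406, 313, 379]) cube([66, 1212, 24]);
translate([1584, 313, 379]) cube([66, 1212, 24]);
translate([1762, 313, 379]) cube([66, 1212, 24]);
translate([1940, 313, 379]) cube([66, 1212, 24]);
translate([2118, 313, 379]) cube([66, 1212, 24]);


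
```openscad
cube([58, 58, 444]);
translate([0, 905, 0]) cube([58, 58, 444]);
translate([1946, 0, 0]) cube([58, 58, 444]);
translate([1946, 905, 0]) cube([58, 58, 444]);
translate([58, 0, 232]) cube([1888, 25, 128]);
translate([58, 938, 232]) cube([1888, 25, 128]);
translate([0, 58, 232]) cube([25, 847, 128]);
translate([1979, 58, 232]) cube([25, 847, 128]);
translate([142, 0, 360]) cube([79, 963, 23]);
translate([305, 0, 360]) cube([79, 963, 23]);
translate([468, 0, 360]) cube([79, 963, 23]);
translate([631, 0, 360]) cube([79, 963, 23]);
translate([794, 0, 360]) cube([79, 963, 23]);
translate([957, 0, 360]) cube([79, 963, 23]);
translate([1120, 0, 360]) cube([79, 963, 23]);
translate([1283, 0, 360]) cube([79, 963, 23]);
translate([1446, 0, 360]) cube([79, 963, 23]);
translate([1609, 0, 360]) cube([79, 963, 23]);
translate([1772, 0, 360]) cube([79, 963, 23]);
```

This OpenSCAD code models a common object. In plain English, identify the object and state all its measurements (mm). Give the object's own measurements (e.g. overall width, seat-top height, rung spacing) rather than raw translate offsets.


A bed frame 2004 mm long (x) by 963 mm wide (y). Four 58×58 mm corner posts, 444 mm tall, at the corners of the footprint. Four rails of 25 mm thickness and 128 mm height run between adjacent posts with their undersides at z = 232 mm, their outer faces flush with the outside of the frame (the two x-running rails run between the posts' inner faces; the two y-running rails run between the posts' inner faces). 11 slats, each 79 mm wide (x) and 23 mm thick, lie across the top of the two x-running rails, running the full 963 mm width of the frame in y; along x they sit between the end posts with a 84 mm gap after the −x posts and between neighbouring slats, leaving 95 mm before the +x posts.


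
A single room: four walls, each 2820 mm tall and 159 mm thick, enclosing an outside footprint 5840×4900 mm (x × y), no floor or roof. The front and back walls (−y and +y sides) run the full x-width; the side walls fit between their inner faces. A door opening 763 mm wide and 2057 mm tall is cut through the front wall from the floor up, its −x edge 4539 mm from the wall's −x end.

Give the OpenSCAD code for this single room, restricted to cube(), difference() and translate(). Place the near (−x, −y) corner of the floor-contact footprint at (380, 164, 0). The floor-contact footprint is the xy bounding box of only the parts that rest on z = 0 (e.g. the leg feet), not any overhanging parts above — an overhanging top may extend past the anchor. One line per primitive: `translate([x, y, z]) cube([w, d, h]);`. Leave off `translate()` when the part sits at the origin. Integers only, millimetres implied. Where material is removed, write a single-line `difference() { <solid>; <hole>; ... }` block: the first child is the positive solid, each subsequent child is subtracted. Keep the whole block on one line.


difference() { translate([380, 164, 0]) cube([5840, 159, 2820]); translate([4919, 164, 0]) cube([763, 159, 2057]); }
translate([380, 4905, 0]) cube([5840, 159, 2820]);
translate([380, 323, 0]) cube([159, 4582, 2820]);
translate([6061, 323, 0]) cube([159, 4582, 2820]);
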